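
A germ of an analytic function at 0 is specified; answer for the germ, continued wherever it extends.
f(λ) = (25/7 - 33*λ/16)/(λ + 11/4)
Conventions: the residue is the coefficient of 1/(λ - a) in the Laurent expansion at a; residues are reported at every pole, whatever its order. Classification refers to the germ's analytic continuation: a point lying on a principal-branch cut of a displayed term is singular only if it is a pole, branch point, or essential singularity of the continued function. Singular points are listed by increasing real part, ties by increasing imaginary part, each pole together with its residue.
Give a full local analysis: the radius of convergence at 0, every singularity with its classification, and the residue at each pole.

Denominator factor (λ + 11/4): pole of order 1 at -11/4, modulus 11/4.
The radius of convergence is the smallest modulus among the singular points: 11/4.
At the order-1 pole -11/4 set g(λ) = (λ - (-11/4))*f(λ) = 25/7 - 33*λ/16.
Simple pole: residue = g(a) at a = -11/4, which is 4141/448.

Radius of convergence at 0: 11/4.
At -11/4: a pole of order 1; residue 4141/448.


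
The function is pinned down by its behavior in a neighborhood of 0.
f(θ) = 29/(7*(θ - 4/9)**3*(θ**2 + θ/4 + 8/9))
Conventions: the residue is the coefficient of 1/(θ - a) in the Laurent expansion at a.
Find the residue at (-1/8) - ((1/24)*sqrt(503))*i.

The factor θ**2 + θ/4 + 8/9 splits as (θ - a)(θ - a') with a = (-1/8) - ((1/24)*sqrt(503))*i, a' = (-1/8) + ((1/24)*sqrt(503))*i. At the order-1 pole a set g(θ) = (θ - a)*f(θ) = [29/(7*(θ - 4/9)**3)] / (θ - a').
Simple pole: residue = g(a) at a = (-1/8) - ((1/24)*sqrt(503))*i, which is (-24544701/204438752) + ((1105145775/14690384608)*sqrt(503))*i.

The residue is (-24544701/204438752) + ((1105145775/14690384608)*sqrt(503))*i.


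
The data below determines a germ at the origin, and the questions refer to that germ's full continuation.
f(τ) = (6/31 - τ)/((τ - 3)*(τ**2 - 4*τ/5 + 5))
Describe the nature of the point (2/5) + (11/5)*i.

The denominator factor τ**2 - 4*τ/5 + 5 vanishes at (2/5) + (11/5)*i and appears to the power 1; the numerator there equals (-32/155) - (11/5)*i, nonzero, and no other factor vanishes.
Hence a pole whose order is the multiplicity, 1.

The point is a pole of order 1.


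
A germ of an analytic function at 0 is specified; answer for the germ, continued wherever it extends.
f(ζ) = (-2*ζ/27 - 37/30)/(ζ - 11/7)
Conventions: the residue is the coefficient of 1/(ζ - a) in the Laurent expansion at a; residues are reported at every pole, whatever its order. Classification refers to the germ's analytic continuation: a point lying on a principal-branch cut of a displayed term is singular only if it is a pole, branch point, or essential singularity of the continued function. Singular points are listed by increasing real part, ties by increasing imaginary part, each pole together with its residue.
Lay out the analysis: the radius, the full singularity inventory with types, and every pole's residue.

Denominator factor (ζ - 11/7): pole of order 1 at 11/7, modulus 11/7.
The radius of convergence is the smallest modulus among the singular points: 11/7.
At the order-1 pole 11/7 set g(ζ) = (ζ - (11/7))*f(ζ) = -2*ζ/27 - 37/30.
Simple pole: residue = g(a) at a = 11/7, which is -2551/1890.

Radius of convergence at 0: 11/7.
At 11/7: a pole of order 1; residue -2551/1890.


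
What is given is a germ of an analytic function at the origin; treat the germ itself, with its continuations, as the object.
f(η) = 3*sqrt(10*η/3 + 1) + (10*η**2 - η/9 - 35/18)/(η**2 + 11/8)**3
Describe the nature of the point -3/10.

The term (3)*sqrt(1 - η/(-3/10)) has argument 1 - -3/10/(-3/10) = 0 at -3/10: a square-root (algebraic, two-sheeted) branch point; the remaining terms are analytic or single-valued there.

The point is an algebraic (square-root) branch point.


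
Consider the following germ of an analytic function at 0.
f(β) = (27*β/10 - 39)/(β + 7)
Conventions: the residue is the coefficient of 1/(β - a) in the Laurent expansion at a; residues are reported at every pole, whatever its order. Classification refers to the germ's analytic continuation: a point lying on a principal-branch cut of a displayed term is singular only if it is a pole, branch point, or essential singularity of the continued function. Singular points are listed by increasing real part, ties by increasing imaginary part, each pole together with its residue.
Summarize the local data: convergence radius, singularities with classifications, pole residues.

Radius of convergence at 0: 7.
At -7: a pole of order 1; residue -579/10.

Denominator factor (β + 7): pole of order 1 at -7, modulus 7.
The radius of convergence is the smallest modulus among the singular points: 7.
At the order-1 pole -7 set g(β) = (β - (-7))*f(β) = 27*β/10 - 39.
Simple pole: residue = g(a) at a = -7, which is -579/10.


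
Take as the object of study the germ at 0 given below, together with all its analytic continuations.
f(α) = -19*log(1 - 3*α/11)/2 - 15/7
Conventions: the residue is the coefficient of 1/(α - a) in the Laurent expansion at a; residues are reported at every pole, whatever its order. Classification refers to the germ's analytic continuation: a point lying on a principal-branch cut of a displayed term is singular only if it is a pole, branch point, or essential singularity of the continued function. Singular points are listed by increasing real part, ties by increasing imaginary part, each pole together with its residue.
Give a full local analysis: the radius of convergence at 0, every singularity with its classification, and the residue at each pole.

Radius of convergence at 0: 11/3.
At 11/3: a logarithmic branch point.

Branch term (-19/2)*log(1 - α/(11/3)): its argument vanishes at α = 11/3, a logarithmic branch point, modulus 11/3.
The radius of convergence is the smallest modulus among the singular points: 11/3.


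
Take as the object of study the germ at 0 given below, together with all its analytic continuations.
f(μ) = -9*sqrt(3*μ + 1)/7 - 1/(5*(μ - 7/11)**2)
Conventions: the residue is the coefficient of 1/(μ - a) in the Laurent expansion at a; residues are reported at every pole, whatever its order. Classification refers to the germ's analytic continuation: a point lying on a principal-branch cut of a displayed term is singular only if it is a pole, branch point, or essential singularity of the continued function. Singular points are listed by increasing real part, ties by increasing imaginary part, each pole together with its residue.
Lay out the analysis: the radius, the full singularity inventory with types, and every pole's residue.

Denominator factor (μ - 7/11)^2: pole of order 2 at 7/11, modulus 7/11.
Branch term (-9/7)*sqrt(1 - μ/(-1/3)): its argument vanishes at μ = -1/3, a square-root branch point, modulus 1/3.
The radius of convergence is the smallest modulus among the singular points: 1/3.
The branch term is analytic at 7/11 and contributes nothing to the residue; only the rational part matters.
At the order-2 pole 7/11 set g(μ) = (μ - (7/11))^2*(rational part) = -1/5.
Order-2 pole: residue = g'(a); g'(7/11) = 0, so the residue is 0.
List the singular points by increasing real part (a conjugate pair: the negative imaginary part first).

Radius of convergence at 0: 1/3.
At -1/3: an algebraic (square-root) branch point.
At 7/11: a pole of order 2; residue 0.


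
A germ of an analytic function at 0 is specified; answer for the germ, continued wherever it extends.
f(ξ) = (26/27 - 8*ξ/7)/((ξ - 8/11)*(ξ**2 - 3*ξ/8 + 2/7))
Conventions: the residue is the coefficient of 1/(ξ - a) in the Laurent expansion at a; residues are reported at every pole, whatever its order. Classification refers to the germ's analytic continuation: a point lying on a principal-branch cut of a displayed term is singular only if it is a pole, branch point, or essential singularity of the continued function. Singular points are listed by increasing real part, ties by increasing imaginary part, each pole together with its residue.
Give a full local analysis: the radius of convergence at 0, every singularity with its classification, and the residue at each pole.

Radius of convergence at 0: (1/7)*sqrt(14).
At (3/16) - ((1/112)*sqrt(3143))*i: a pole of order 1; residue (-1507/12393) - ((884257/38951199)*sqrt(3143))*i.
At (3/16) + ((1/112)*sqrt(3143))*i: a pole of order 1; residue (-1507/12393) + ((884257/38951199)*sqrt(3143))*i.
At 8/11: a pole of order 1; residue 3014/12393.


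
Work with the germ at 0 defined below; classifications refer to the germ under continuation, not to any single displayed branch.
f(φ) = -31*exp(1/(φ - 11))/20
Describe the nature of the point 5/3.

The point is a regular point.

There is no denominator, hence no pole anywhere.
The essential point of exp(1/(φ - (11))) is 11, not 5/3.
So the germ continues analytically to 5/3.


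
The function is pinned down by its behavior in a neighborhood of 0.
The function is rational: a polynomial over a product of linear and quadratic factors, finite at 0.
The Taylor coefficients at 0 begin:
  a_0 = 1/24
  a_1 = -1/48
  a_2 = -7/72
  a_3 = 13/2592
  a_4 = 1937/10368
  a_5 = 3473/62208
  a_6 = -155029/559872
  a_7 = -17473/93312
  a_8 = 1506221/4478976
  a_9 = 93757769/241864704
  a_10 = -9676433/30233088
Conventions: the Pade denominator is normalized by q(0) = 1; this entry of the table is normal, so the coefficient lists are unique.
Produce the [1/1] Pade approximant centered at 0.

The Pade approximant has numerator coefficients [1/24, -31/144]; denominator coefficients [1, -14/3].

Taylor coefficients needed (read off): a_0 = 1/24, a_1 = -1/48, a_2 = -7/72.
Write the denominator as Q(φ) = 1 + q1*φ. Requiring Q*f - P = O(φ^3) with deg P <= 1 kills the coefficients of φ^2..φ^2 in Q*f:
  φ^2: a_2 + q1*a_1 = 0, i.e. -7/72 + (-1/48)*q1 = 0.
Solving this linear system: q1 = -14/3.
The numerator is Q*f truncated at degree 1: P0 = a_0 = 1/24; P1 = a_1 + q1*a_0 = -31/144.


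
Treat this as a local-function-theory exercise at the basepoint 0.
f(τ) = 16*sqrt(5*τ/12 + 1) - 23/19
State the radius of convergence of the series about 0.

The radius of convergence is 12/5.

Branch term (16)*sqrt(1 - τ/(-12/5)): its argument vanishes at τ = -12/5, a square-root branch point, modulus 12/5.
The radius of convergence is the smallest modulus among the singular points: 12/5.


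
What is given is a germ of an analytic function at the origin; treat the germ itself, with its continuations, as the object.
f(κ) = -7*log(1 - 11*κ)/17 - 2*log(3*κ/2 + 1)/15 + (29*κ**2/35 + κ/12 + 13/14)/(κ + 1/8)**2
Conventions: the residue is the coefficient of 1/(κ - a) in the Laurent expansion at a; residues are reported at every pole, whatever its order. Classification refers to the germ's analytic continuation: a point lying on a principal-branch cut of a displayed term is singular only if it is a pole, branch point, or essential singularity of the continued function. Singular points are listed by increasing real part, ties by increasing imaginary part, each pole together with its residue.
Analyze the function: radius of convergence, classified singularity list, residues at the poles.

Denominator factor (κ + 1/8)^2: pole of order 2 at -1/8, modulus 1/8.
Branch term (-2/15)*log(1 - κ/(-2/3)): its argument vanishes at κ = -2/3, a logarithmic branch point, modulus 2/3.
Branch term (-7/17)*log(1 - κ/(1/11)): its argument vanishes at κ = 1/11, a logarithmic branch point, modulus 1/11.
The radius of convergence is the smallest modulus among the singular points: 1/11.
The branch terms are analytic at -1/8 and contribute nothing to the residue; only the rational part matters.
At the order-2 pole -1/8 set g(κ) = (κ - (-1/8))^2*(rational part) = 29*κ**2/35 + κ/12 + 13/14.
Order-2 pole: residue = g'(a); g'(-1/8) = -13/105, so the residue is -13/105.
List the singular points by increasing real part (a conjugate pair: the negative imaginary part first).

Radius of convergence at 0: 1/11.
At -2/3: a logarithmic branch point.
At -1/8: a pole of order 2; residue -13/105.
At 1/11: a logarithmic branch point.


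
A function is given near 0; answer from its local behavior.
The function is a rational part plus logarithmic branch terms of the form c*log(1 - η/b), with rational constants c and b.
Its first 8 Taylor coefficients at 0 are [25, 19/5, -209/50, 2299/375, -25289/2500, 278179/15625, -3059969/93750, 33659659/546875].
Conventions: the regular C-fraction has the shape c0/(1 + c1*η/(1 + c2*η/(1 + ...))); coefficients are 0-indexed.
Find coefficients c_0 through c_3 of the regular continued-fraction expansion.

The regular C-fraction coefficients are [25, -19/125, 313/250, 605/1878].

Taylor coefficients (read off): a_0 = 25, a_1 = 19/5, a_2 = -209/50, a_3 = 2299/375.
c0 = a_0 = 25. Peel one level at a time: if S = 1 + c*η/S' with S'(0) = 1, then c is the η-coefficient of S and S' = c*η/(S - 1).
S_1 = c0/f = 1 + (-19/125)*η + (5947/31250)*η^2 + ...; c1 = -19/125.
S_2 = c1*η/(S_1 - 1) = 1 + (313/250)*η + (-121/300)*η^2 + ...; c2 = 313/250.
S_3 = c2*η/(S_2 - 1) = 1 + (605/1878)*η + ...; c3 = 605/1878.


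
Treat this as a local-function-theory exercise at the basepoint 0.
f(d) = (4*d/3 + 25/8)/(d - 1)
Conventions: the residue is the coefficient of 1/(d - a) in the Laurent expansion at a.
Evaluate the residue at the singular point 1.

At the order-1 pole 1 set g(d) = (d - (1))*f(d) = 4*d/3 + 25/8.
Simple pole: residue = g(a) at a = 1, which is 107/24.

The residue is 107/24.


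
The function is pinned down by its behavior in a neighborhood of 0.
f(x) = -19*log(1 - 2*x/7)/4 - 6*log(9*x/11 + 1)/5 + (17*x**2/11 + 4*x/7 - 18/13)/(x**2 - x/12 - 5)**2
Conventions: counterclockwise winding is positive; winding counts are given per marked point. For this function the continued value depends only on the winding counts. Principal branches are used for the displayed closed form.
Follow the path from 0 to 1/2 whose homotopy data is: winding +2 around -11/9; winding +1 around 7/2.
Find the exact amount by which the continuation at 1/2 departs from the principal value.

The rational part is single-valued and drops out of the difference; each branch term changes only by its own monodromy.
(-19/4)*log(1 - x/(7/2)): each positive loop around 7/2 adds 2*pi*i to the log, so winding +1 contributes (-19/4)*(1)*2*pi*i = -(19/2)*pi*i.
(-6/5)*log(1 - x/(-11/9)): each positive loop around -11/9 adds 2*pi*i to the log, so winding +2 contributes (-6/5)*(2)*2*pi*i = -(24/5)*pi*i.
Summing the contributions at x = 1/2 gives -(143/10)*pi*i.

Continued minus principal equals -(143/10)*pi*i.


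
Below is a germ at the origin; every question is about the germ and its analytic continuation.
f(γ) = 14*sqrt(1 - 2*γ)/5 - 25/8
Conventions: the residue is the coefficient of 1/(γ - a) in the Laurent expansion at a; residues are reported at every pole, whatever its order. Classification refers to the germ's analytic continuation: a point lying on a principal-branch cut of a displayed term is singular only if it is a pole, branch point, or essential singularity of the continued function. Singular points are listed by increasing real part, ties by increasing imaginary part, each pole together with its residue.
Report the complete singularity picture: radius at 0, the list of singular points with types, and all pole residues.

Radius of convergence at 0: 1/2.
At 1/2: an algebraic (square-root) branch point.

Branch term (14/5)*sqrt(1 - γ/(1/2)): its argument vanishes at γ = 1/2, a square-root branch point, modulus 1/2.
The radius of convergence is the smallest modulus among the singular points: 1/2.


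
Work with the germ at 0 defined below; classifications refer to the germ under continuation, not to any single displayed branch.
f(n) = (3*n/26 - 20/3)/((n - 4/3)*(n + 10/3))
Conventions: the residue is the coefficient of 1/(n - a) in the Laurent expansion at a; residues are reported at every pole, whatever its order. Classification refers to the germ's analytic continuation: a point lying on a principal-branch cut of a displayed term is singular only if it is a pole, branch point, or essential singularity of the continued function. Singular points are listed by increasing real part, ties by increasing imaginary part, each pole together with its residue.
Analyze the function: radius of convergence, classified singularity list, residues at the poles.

Denominator factor (n - 4/3): pole of order 1 at 4/3, modulus 4/3.
Denominator factor (n + 10/3): pole of order 1 at -10/3, modulus 10/3.
The radius of convergence is the smallest modulus among the singular points: 4/3.
At the order-1 pole -10/3 set g(n) = (n - (-10/3))*f(n) = (3*n/26 - 20/3)/(n - 4/3).
Simple pole: residue = g(a) at a = -10/3, which is 275/182.
At the order-1 pole 4/3 set g(n) = (n - (4/3))*f(n) = (3*n/26 - 20/3)/(n + 10/3).
Simple pole: residue = g(a) at a = 4/3, which is -127/91.
List the singular points by increasing real part (a conjugate pair: the negative imaginary part first).

Radius of convergence at 0: 4/3.
At -10/3: a pole of order 1; residue 275/182.
At 4/3: a pole of order 1; residue -127/91.


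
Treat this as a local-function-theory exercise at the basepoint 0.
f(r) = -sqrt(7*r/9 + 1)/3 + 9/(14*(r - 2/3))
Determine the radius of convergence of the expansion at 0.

Denominator factor (r - 2/3): pole of order 1 at 2/3, modulus 2/3.
Branch term (-1/3)*sqrt(1 - r/(-9/7)): its argument vanishes at r = -9/7, a square-root branch point, modulus 9/7.
The radius of convergence is the smallest modulus among the singular points: 2/3.

The radius of convergence is 2/3.


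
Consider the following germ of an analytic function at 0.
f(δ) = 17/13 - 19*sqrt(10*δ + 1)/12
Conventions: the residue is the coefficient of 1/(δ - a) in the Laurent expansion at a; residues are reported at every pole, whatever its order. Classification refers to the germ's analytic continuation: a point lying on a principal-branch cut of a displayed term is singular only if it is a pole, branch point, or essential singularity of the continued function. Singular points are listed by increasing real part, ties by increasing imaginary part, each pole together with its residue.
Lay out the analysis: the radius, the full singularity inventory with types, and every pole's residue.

Branch term (-19/12)*sqrt(1 - δ/(-1/10)): its argument vanishes at δ = -1/10, a square-root branch point, modulus 1/10.
The radius of convergence is the smallest modulus among the singular points: 1/10.

Radius of convergence at 0: 1/10.
At -1/10: an algebraic (square-root) branch point.


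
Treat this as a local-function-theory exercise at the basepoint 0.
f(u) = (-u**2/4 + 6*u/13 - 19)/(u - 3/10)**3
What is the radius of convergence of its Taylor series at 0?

The radius of convergence is 3/10.

Denominator factor (u - 3/10)^3: pole of order 3 at 3/10, modulus 3/10.
The radius of convergence is the smallest modulus among the singular points: 3/10.


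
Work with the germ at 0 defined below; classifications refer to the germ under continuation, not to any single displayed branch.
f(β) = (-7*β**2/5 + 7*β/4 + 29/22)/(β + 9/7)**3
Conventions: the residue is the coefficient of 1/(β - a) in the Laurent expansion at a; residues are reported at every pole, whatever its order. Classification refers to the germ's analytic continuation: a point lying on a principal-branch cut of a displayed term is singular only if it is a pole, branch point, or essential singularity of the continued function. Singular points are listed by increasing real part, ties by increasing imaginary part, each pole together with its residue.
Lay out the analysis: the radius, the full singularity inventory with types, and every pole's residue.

Radius of convergence at 0: 9/7.
At -9/7: a pole of order 3; residue -7/5.

Denominator factor (β + 9/7)^3: pole of order 3 at -9/7, modulus 9/7.
The radius of convergence is the smallest modulus among the singular points: 9/7.
At the order-3 pole -9/7 set g(β) = (β - (-9/7))^3*f(β) = -7*β**2/5 + 7*β/4 + 29/22.
Order-3 pole: residue = g''(a)/2; g''(-9/7) = -14/5, so the residue is -7/5.


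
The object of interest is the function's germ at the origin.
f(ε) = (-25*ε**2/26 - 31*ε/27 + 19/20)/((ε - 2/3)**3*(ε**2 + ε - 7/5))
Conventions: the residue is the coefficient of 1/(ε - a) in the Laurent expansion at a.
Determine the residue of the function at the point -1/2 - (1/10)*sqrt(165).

The residue is -1842290/28561 + (18931225/3770052)*sqrt(165).

The factor ε**2 + ε - 7/5 splits as (ε - a)(ε - a') with a = -1/2 - (1/10)*sqrt(165), a' = -1/2 + (1/10)*sqrt(165). At the order-1 pole a set g(ε) = (ε - a)*f(ε) = [(-25*ε**2/26 - 31*ε/27 + 19/20)/(ε - 2/3)**3] / (ε - a').
Simple pole: residue = g(a) at a = -1/2 - (1/10)*sqrt(165), which is -1842290/28561 + (18931225/3770052)*sqrt(165).


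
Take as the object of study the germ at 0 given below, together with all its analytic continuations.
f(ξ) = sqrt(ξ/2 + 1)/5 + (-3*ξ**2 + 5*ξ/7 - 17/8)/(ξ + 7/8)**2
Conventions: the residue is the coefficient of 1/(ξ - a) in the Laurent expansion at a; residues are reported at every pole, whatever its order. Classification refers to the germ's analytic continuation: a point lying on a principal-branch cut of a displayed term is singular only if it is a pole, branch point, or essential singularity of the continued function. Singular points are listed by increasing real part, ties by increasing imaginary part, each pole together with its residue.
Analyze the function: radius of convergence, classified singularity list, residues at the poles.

Radius of convergence at 0: 7/8.
At -2: an algebraic (square-root) branch point.
At -7/8: a pole of order 2; residue 167/28.

Denominator factor (ξ + 7/8)^2: pole of order 2 at -7/8, modulus 7/8.
Branch term (1/5)*sqrt(1 - ξ/(-2)): its argument vanishes at ξ = -2, a square-root branch point, modulus 2.
The radius of convergence is the smallest modulus among the singular points: 7/8.
The branch term is analytic at -7/8 and contributes nothing to the residue; only the rational part matters.
At the order-2 pole -7/8 set g(ξ) = (ξ - (-7/8))^2*(rational part) = -3*ξ**2 + 5*ξ/7 - 17/8.
Order-2 pole: residue = g'(a); g'(-7/8) = 167/28, so the residue is 167/28.
List the singular points by increasing real part (a conjugate pair: the negative imaginary part first).


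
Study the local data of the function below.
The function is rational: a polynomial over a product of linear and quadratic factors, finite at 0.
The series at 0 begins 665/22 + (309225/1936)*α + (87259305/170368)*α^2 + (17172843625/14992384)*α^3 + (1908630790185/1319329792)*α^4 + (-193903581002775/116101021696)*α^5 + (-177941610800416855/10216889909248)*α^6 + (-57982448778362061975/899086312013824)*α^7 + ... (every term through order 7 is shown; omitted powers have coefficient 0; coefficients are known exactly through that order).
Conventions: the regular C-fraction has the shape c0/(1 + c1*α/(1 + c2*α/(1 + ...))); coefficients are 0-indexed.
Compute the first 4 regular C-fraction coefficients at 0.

Taylor coefficients (read off): a_0 = 665/22, a_1 = 309225/1936, a_2 = 87259305/170368, a_3 = 17172843625/14992384.
c0 = a_0 = 665/22. Peel one level at a time: if S = 1 + c*α/S' with S'(0) = 1, then c is the α-coefficient of S and S' = c*α/(S - 1).
S_1 = c0/f = 1 + (-465/88)*α + (483/44)*α^2 + ...; c1 = -465/88.
S_2 = c1*α/(S_1 - 1) = 1 + (322/155)*α + (224252/72075)*α^2 + ...; c2 = 322/155.
S_3 = c2*α/(S_2 - 1) = 1 + (-16018/10695)*α + ...; c3 = -16018/10695.

The regular C-fraction coefficients are [665/22, -465/88, 322/155, -16018/10695].


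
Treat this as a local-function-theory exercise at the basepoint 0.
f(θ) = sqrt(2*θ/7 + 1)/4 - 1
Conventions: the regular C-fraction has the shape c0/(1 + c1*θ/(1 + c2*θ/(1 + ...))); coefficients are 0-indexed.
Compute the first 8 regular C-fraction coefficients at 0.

Taylor coefficients (expand at 0): a_0 = -3/4, a_1 = 1/28, a_2 = -1/392, a_3 = 1/2744, a_4 = -5/76832, a_5 = 1/76832, a_6 = -3/1075648, a_7 = 33/52706752.
c0 = a_0 = -3/4. Peel one level at a time: if S = 1 + c*θ/S' with S'(0) = 1, then c is the θ-coefficient of S and S' = c*θ/(S - 1).
S_1 = c0/f = 1 + (1/21)*θ + (-1/882)*θ^2 + ...; c1 = 1/21.
S_2 = c1*θ/(S_1 - 1) = 1 + (1/42)*θ + (-1/196)*θ^2 + ...; c2 = 1/42.
S_3 = c2*θ/(S_2 - 1) = 1 + (3/14)*θ + (3/196)*θ^2 + ...; c3 = 3/14.
S_4 = c3*θ/(S_3 - 1) = 1 + (-1/14)*θ + (-1/196)*θ^2 + ...; c4 = -1/14.
S_5 = c4*θ/(S_4 - 1) = 1 + (-1/14)*θ + (3/196)*θ^2 + ...; c5 = -1/14.
S_6 = c5*θ/(S_5 - 1) = 1 + (3/14)*θ + (-1/196)*θ^2 + ...; c6 = 3/14.
S_7 = c6*θ/(S_6 - 1) = 1 + (1/42)*θ + ...; c7 = 1/42.

The regular C-fraction coefficients are [-3/4, 1/21, 1/42, 3/14, -1/14, -1/14, 3/14, 1/42].


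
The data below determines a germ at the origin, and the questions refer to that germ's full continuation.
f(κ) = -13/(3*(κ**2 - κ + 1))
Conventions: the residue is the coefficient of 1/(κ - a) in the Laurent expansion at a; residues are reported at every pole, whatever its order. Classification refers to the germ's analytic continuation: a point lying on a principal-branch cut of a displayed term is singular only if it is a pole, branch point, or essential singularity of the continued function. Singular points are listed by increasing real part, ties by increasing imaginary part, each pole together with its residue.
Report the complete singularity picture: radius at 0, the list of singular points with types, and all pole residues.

Radius of convergence at 0: 1.
At (1/2) - ((1/2)*sqrt(3))*i: a pole of order 1; residue -((13/9)*sqrt(3))*i.
At (1/2) + ((1/2)*sqrt(3))*i: a pole of order 1; residue ((13/9)*sqrt(3))*i.

Denominator factor (κ**2 - κ + 1): discriminant -3, complex-conjugate roots (1/2) + ((1/2)*sqrt(3))*i and (1/2) - ((1/2)*sqrt(3))*i; poles of order 1, moduli 1 and 1.
The radius of convergence is the smallest modulus among the singular points: 1.
The factor κ**2 - κ + 1 splits as (κ - a)(κ - a') with a = (1/2) - ((1/2)*sqrt(3))*i, a' = (1/2) + ((1/2)*sqrt(3))*i. At the order-1 pole a set g(κ) = (κ - a)*f(κ) = [-13/3] / (κ - a').
Simple pole: residue = g(a) at a = (1/2) - ((1/2)*sqrt(3))*i, which is -((13/9)*sqrt(3))*i.
The factor κ**2 - κ + 1 splits as (κ - a)(κ - a') with a = (1/2) + ((1/2)*sqrt(3))*i, a' = (1/2) - ((1/2)*sqrt(3))*i. At the order-1 pole a set g(κ) = (κ - a)*f(κ) = [-13/3] / (κ - a').
Simple pole: residue = g(a) at a = (1/2) + ((1/2)*sqrt(3))*i, which is ((13/9)*sqrt(3))*i.
List the singular points by increasing real part (a conjugate pair: the negative imaginary part first).


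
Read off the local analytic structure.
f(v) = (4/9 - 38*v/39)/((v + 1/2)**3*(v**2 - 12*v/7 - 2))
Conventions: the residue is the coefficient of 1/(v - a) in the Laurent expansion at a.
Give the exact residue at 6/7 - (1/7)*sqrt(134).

The residue is 12914776/1828125 + (74984336/122484375)*sqrt(134).

The factor v**2 - 12*v/7 - 2 splits as (v - a)(v - a') with a = 6/7 - (1/7)*sqrt(134), a' = 6/7 + (1/7)*sqrt(134). At the order-1 pole a set g(v) = (v - a)*f(v) = [(4/9 - 38*v/39)/(v + 1/2)**3] / (v - a').
Simple pole: residue = g(a) at a = 6/7 - (1/7)*sqrt(134), which is 12914776/1828125 + (74984336/122484375)*sqrt(134).


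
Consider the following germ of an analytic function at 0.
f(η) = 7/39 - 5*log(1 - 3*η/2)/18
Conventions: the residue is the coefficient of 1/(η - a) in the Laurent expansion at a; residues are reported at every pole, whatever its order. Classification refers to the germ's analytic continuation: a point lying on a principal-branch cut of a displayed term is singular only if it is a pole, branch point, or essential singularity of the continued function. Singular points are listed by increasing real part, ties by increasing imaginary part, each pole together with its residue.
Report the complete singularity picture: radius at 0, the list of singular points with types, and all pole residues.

Radius of convergence at 0: 2/3.
At 2/3: a logarithmic branch point.

Branch term (-5/18)*log(1 - η/(2/3)): its argument vanishes at η = 2/3, a logarithmic branch point, modulus 2/3.
The radius of convergence is the smallest modulus among the singular points: 2/3.


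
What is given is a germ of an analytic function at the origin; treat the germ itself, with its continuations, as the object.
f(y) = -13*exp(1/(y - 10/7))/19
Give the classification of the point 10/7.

The exponent 1/(y - (10/7)) has a pole at 10/7, so exp(1/(y - (10/7))) takes every nonzero value near it: an essential singularity (not a pole of any order).

The point is an essential singularity.


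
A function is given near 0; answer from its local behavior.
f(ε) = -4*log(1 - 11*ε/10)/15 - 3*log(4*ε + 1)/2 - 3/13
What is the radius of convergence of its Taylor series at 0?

Branch term (-3/2)*log(1 - ε/(-1/4)): its argument vanishes at ε = -1/4, a logarithmic branch point, modulus 1/4.
Branch term (-4/15)*log(1 - ε/(10/11)): its argument vanishes at ε = 10/11, a logarithmic branch point, modulus 10/11.
The radius of convergence is the smallest modulus among the singular points: 1/4.

The radius of convergence is 1/4.


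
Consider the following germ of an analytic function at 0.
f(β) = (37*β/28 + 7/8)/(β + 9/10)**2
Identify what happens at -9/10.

The denominator factor β + 9/10 vanishes at -9/10 and appears to the power 2; the numerator there equals -11/35, nonzero, and no other factor vanishes.
Hence a pole whose order is the multiplicity, 2.

The point is a pole of order 2.


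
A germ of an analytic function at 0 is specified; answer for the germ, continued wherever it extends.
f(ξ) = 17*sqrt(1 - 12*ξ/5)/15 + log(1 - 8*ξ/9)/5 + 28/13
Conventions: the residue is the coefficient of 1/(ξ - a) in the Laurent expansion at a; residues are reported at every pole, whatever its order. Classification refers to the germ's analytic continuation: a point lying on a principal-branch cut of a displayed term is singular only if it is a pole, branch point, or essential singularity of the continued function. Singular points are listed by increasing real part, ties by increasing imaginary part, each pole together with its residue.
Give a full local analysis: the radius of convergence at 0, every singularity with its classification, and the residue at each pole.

Branch term (17/15)*sqrt(1 - ξ/(5/12)): its argument vanishes at ξ = 5/12, a square-root branch point, modulus 5/12.
Branch term (1/5)*log(1 - ξ/(9/8)): its argument vanishes at ξ = 9/8, a logarithmic branch point, modulus 9/8.
The radius of convergence is the smallest modulus among the singular points: 5/12.
List the singular points by increasing real part (a conjugate pair: the negative imaginary part first).

Radius of convergence at 0: 5/12.
At 5/12: an algebraic (square-root) branch point.
At 9/8: a logarithmic branch point.


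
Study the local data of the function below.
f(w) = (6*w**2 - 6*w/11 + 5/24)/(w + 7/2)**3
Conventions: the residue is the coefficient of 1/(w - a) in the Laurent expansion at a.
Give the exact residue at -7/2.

At the order-3 pole -7/2 set g(w) = (w - (-7/2))^3*f(w) = 6*w**2 - 6*w/11 + 5/24.
Order-3 pole: residue = g''(a)/2; g''(-7/2) = 12, so the residue is 6.

The residue is 6.


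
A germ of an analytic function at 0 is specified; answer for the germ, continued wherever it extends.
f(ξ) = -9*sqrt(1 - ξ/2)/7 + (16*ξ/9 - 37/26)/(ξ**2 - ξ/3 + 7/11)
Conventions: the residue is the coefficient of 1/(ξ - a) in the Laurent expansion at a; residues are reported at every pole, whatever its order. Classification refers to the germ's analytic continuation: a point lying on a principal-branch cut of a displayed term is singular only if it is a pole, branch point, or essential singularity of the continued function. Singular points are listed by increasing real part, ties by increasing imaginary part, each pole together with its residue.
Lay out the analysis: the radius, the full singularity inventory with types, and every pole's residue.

Radius of convergence at 0: (1/11)*sqrt(77).
At (1/6) - ((1/66)*sqrt(2651))*i: a pole of order 1; residue (8/9) - ((791/56394)*sqrt(2651))*i.
At (1/6) + ((1/66)*sqrt(2651))*i: a pole of order 1; residue (8/9) + ((791/56394)*sqrt(2651))*i.
At 2: an algebraic (square-root) branch point.

Denominator factor (ξ**2 - ξ/3 + 7/11): discriminant -241/99, complex-conjugate roots (1/6) + ((1/66)*sqrt(2651))*i and (1/6) - ((1/66)*sqrt(2651))*i; poles of order 1, moduli (1/11)*sqrt(77) and (1/11)*sqrt(77).
Branch term (-9/7)*sqrt(1 - ξ/(2)): its argument vanishes at ξ = 2, a square-root branch point, modulus 2.
The radius of convergence is the smallest modulus among the singular points: (1/11)*sqrt(77).
The branch term is analytic at (1/6) - ((1/66)*sqrt(2651))*i and contributes nothing to the residue; only the rational part matters.
The factor ξ**2 - ξ/3 + 7/11 splits as (ξ - a)(ξ - a') with a = (1/6) - ((1/66)*sqrt(2651))*i, a' = (1/6) + ((1/66)*sqrt(2651))*i. At the order-1 pole a set g(ξ) = (ξ - a)*(rational part) = [16*ξ/9 - 37/26] / (ξ - a').
Simple pole: residue = g(a) at a = (1/6) - ((1/66)*sqrt(2651))*i, which is (8/9) - ((791/56394)*sqrt(2651))*i.
The branch term is analytic at (1/6) + ((1/66)*sqrt(2651))*i and contributes nothing to the residue; only the rational part matters.
The factor ξ**2 - ξ/3 + 7/11 splits as (ξ - a)(ξ - a') with a = (1/6) + ((1/66)*sqrt(2651))*i, a' = (1/6) - ((1/66)*sqrt(2651))*i. At the order-1 pole a set g(ξ) = (ξ - a)*(rational part) = [16*ξ/9 - 37/26] / (ξ - a').
Simple pole: residue = g(a) at a = (1/6) + ((1/66)*sqrt(2651))*i, which is (8/9) + ((791/56394)*sqrt(2651))*i.
List the singular points by increasing real part (a conjugate pair: the negative imaginary part first).


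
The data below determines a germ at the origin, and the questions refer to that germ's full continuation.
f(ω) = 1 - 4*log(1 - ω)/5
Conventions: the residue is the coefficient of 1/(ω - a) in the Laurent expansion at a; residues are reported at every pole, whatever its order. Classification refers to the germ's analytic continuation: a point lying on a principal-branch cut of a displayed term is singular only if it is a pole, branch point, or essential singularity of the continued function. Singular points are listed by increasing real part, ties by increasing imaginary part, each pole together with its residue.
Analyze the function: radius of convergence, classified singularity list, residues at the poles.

Branch term (-4/5)*log(1 - ω/(1)): its argument vanishes at ω = 1, a logarithmic branch point, modulus 1.
The radius of convergence is the smallest modulus among the singular points: 1.

Radius of convergence at 0: 1.
At 1: a logarithmic branch point.


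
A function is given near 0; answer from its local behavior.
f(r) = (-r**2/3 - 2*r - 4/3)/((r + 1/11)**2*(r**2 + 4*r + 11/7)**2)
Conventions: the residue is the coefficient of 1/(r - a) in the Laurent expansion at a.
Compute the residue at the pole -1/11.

The residue is 2942224747/819545250.


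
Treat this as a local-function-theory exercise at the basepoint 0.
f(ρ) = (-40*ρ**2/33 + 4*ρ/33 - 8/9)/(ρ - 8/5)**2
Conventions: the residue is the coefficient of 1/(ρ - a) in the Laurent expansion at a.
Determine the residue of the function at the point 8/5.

At the order-2 pole 8/5 set g(ρ) = (ρ - (8/5))^2*f(ρ) = -40*ρ**2/33 + 4*ρ/33 - 8/9.
Order-2 pole: residue = g'(a); g'(8/5) = -124/33, so the residue is -124/33.

The residue is -124/33.


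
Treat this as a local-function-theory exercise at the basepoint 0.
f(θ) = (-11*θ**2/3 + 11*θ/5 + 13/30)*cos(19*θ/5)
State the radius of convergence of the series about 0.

The radius of convergence is infinite.

The factor cos(19*θ/5) is entire and contributes no finite singular point.
The polynomial part has no poles.
No finite singular points: the Taylor series at 0 converges everywhere.


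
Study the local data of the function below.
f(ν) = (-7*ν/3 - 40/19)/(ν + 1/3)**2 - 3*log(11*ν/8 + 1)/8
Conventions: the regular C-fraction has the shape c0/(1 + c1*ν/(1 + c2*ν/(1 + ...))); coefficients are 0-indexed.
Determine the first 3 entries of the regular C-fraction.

Taylor coefficients (expand at 0): a_0 = -360/19, a_1 = 112077/1216, a_2 = -7494927/19456.
c0 = a_0 = -360/19. Peel one level at a time: if S = 1 + c*ν/S' with S'(0) = 1, then c is the ν-coefficient of S and S' = c*ν/(S - 1).
S_1 = c0/f = 1 + (12453/2560)*ν + (65502187/19660800)*ν^2 + ...; c1 = 12453/2560.
S_2 = c1*ν/(S_1 - 1) = 1 + (-110459/161280)*ν + ...; c2 = -110459/161280.

The regular C-fraction coefficients are [-360/19, 12453/2560, -110459/161280].


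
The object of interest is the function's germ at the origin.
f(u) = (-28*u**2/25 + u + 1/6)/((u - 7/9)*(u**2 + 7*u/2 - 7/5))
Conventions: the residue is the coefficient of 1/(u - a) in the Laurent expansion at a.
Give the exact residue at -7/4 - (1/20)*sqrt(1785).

The residue is -49113/78050 - (517/53074)*sqrt(1785).

The factor u**2 + 7*u/2 - 7/5 splits as (u - a)(u - a') with a = -7/4 - (1/20)*sqrt(1785), a' = -7/4 + (1/20)*sqrt(1785). At the order-1 pole a set g(u) = (u - a)*f(u) = [(-28*u**2/25 + u + 1/6)/(u - 7/9)] / (u - a').
Simple pole: residue = g(a) at a = -7/4 - (1/20)*sqrt(1785), which is -49113/78050 - (517/53074)*sqrt(1785).


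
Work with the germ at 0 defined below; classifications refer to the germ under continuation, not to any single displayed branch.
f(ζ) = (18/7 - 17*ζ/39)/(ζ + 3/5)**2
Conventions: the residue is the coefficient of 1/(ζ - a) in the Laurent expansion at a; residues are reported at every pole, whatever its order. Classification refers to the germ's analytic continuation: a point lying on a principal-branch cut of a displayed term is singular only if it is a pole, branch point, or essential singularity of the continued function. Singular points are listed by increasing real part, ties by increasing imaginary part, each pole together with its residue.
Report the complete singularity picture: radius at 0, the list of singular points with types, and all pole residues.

Denominator factor (ζ + 3/5)^2: pole of order 2 at -3/5, modulus 3/5.
The radius of convergence is the smallest modulus among the singular points: 3/5.
At the order-2 pole -3/5 set g(ζ) = (ζ - (-3/5))^2*f(ζ) = 18/7 - 17*ζ/39.
Order-2 pole: residue = g'(a); g'(-3/5) = -17/39, so the residue is -17/39.

Radius of convergence at 0: 3/5.
At -3/5: a pole of order 2; residue -17/39.


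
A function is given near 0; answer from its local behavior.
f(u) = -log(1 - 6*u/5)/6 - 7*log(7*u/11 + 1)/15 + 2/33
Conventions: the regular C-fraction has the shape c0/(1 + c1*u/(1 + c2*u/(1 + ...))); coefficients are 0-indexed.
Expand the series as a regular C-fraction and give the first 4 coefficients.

Taylor coefficients (expand at 0): a_0 = 2/33, a_1 = -16/165, a_2 = 3893/18150, a_3 = 83723/1497375.
c0 = a_0 = 2/33. Peel one level at a time: if S = 1 + c*u/S' with S'(0) = 1, then c is the u-coefficient of S and S' = c*u/(S - 1).
S_1 = c0/f = 1 + (8/5)*u + (-1077/1100)*u^2 + ...; c1 = 8/5.
S_2 = c1*u/(S_1 - 1) = 1 + (1077/1760)*u + (50824619/9292800)*u^2 + ...; c2 = 1077/1760.
S_3 = c2*u/(S_2 - 1) = 1 + (-50824619/5686560)*u + ...; c3 = -50824619/5686560.

The regular C-fraction coefficients are [2/33, 8/5, 1077/1760, -50824619/5686560].


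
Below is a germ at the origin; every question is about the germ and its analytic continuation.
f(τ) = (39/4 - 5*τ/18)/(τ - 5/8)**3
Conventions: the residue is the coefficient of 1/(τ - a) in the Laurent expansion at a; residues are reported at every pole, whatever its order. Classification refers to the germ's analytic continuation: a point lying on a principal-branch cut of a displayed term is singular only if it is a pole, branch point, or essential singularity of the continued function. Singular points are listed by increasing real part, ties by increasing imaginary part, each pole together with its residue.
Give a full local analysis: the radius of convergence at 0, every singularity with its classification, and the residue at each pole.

Radius of convergence at 0: 5/8.
At 5/8: a pole of order 3; residue 0.

Denominator factor (τ - 5/8)^3: pole of order 3 at 5/8, modulus 5/8.
The radius of convergence is the smallest modulus among the singular points: 5/8.
At the order-3 pole 5/8 set g(τ) = (τ - (5/8))^3*f(τ) = 39/4 - 5*τ/18.
Order-3 pole: residue = g''(a)/2; g''(5/8) = 0, so the residue is 0.
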